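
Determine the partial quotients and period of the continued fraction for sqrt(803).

[28; (2, 1, 27, 1, 2, 56)]

Write x_i = (sqrt(803) + m_i)/d_i with (m_0, d_0) = (0, 1). a_0 = floor(sqrt(803)) = 28, since 28^2 = 784 <= 803 < 841 = 29^2.
Iterate m_{i+1} = d_i*a_i - m_i, d_{i+1} = (803 - m_{i+1}^2)/d_i, a_{i+1} = floor((a_0 + m_{i+1})/d_{i+1}):
  m_1 = 1*28 - 0 = 28, d_1 = (803 - 28^2)/1 = 19/1 = 19, a_1 = floor((28 + 28)/19) = 2.
  m_2 = 19*2 - 28 = 10, d_2 = (803 - 10^2)/19 = 703/19 = 37, a_2 = floor((28 + 10)/37) = 1.
  m_3 = 37*1 - 10 = 27, d_3 = (803 - 27^2)/37 = 74/37 = 2, a_3 = floor((28 + 27)/2) = 27.
  m_4 = 2*27 - 27 = 27, d_4 = (803 - 27^2)/2 = 74/2 = 37, a_4 = floor((28 + 27)/37) = 1.
  m_5 = 37*1 - 27 = 10, d_5 = (803 - 10^2)/37 = 703/37 = 19, a_5 = floor((28 + 10)/19) = 2.
  m_6 = 19*2 - 10 = 28, d_6 = (803 - 28^2)/19 = 19/19 = 1, a_6 = floor((28 + 28)/1) = 56.
  m_7 = 1*56 - 28 = 28, d_7 = (803 - 28^2)/1 = 19/1 = 19: (m_7, d_7) = (m_1, d_1) = (28, 19), so from here the quotients repeat a_1, ..., a_6; the period length is 6.
Hence the expansion of sqrt(803) is a_0 = 28 followed by the repeating block 2, 1, 27, 1, 2, 56 (period 6).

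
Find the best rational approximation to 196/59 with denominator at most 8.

Expand x = 196/59 as a continued fraction with the Euclidean algorithm:
  196 = 3*59 + 19, so a_0 = 3.
  59 = 3*19 + 2, so a_1 = 3.
  19 = 9*2 + 1, so a_2 = 9.
  2 = 2*1 + 0, so a_3 = 2.
so x = [3; 3, 9, 2].
Convergents (p_i = a_i*p_{i-1} + p_{i-2}, q_i = a_i*q_{i-1} + q_{i-2} with p_{-2}=0, p_{-1}=1, q_{-2}=1, q_{-1}=0), until the denominator exceeds 8:
  i=0: a_0=3, p_0 = 3*1 + 0 = 3, q_0 = 3*0 + 1 = 1.
  i=1: a_1=3, p_1 = 3*3 + 1 = 10, q_1 = 3*1 + 0 = 3.
  i=2: a_2=9, p_2 = 9*10 + 3 = 93, q_2 = 9*3 + 1 = 28.
q_2 = 28 > 8, so the last convergent with denominator <= 8 is p_1/q_1 = 10/3.
The closest fraction with denominator <= 8 is either p_1/q_1 or the intermediate fraction (k*p_1 + p_0)/(k*q_1 + q_0) with the largest k >= 1 whose denominator stays <= 8; these approach x as k grows, and every other convergent or intermediate fraction in range is farther away.
Largest k: floor((8 - q_0)/q_1) = floor((8 - 1)/3) = 2.
That gives (2*10 + 3)/(2*3 + 1) = 23/7.
Compare the errors: |x - 10/3| = |196*3 - 10*59|/(59*3) = 2/177, and |x - 23/7| = |196*7 - 23*59|/(59*7) = 15/413.
Cross-multiplying, 2*413 = 826 < 2655 = 15*177, so 2/177 is smaller: the convergent 10/3 is closer to x than 23/7.

10/3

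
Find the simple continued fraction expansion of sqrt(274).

[16; (1, 1, 4, 4, 1, 1, 32)]

Write x_i = (sqrt(274) + m_i)/d_i with (m_0, d_0) = (0, 1). a_0 = floor(sqrt(274)) = 16, since 16^2 = 256 <= 274 < 289 = 17^2.
Iterate m_{i+1} = d_i*a_i - m_i, d_{i+1} = (274 - m_{i+1}^2)/d_i, a_{i+1} = floor((a_0 + m_{i+1})/d_{i+1}):
  m_1 = 1*16 - 0 = 16, d_1 = (274 - 16^2)/1 = 18/1 = 18, a_1 = floor((16 + 16)/18) = 1.
  m_2 = 18*1 - 16 = 2, d_2 = (274 - 2^2)/18 = 270/18 = 15, a_2 = floor((16 + 2)/15) = 1.
  m_3 = 15*1 - 2 = 13, d_3 = (274 - 13^2)/15 = 105/15 = 7, a_3 = floor((16 + 13)/7) = 4.
  m_4 = 7*4 - 13 = 15, d_4 = (274 - 15^2)/7 = 49/7 = 7, a_4 = floor((16 + 15)/7) = 4.
  m_5 = 7*4 - 15 = 13, d_5 = (274 - 13^2)/7 = 105/7 = 15, a_5 = floor((16 + 13)/15) = 1.
  m_6 = 15*1 - 13 = 2, d_6 = (274 - 2^2)/15 = 270/15 = 18, a_6 = floor((16 + 2)/18) = 1.
  m_7 = 18*1 - 2 = 16, d_7 = (274 - 16^2)/18 = 18/18 = 1, a_7 = floor((16 + 16)/1) = 32.
  m_8 = 1*32 - 16 = 16, d_8 = (274 - 16^2)/1 = 18/1 = 18: (m_8, d_8) = (m_1, d_1) = (16, 18), so from here the quotients repeat a_1, ..., a_7; the period length is 7.
Hence the expansion of sqrt(274) is a_0 = 16 followed by the repeating block 1, 1, 4, 4, 1, 1, 32 (period 7).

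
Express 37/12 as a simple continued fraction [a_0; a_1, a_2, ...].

Run the Euclidean algorithm on 37 and 12; the successive quotients are the partial quotients a_0, a_1, ... (each step inverts the fractional part left over by the previous one):
  37 = 3*12 + 1, so a_0 = 3.
  12 = 12*1 + 0, so a_1 = 12.
The remainder reaches 0 after 2 divisions, so the expansion has 2 partial quotients, read off in order.

[3; 12]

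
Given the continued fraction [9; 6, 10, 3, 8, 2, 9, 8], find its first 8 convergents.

Using the convergent recurrence p_i = a_i*p_{i-1} + p_{i-2}, q_i = a_i*q_{i-1} + q_{i-2} with p_{-2}=0, p_{-1}=1, q_{-2}=1, q_{-1}=0:
  i=0: a_0=9, p_0 = 9*1 + 0 = 9, q_0 = 9*0 + 1 = 1.
  i=1: a_1=6, p_1 = 6*9 + 1 = 55, q_1 = 6*1 + 0 = 6.
  i=2: a_2=10, p_2 = 10*55 + 9 = 559, q_2 = 10*6 + 1 = 61.
  i=3: a_3=3, p_3 = 3*559 + 55 = 1732, q_3 = 3*61 + 6 = 189.
  i=4: a_4=8, p_4 = 8*1732 + 559 = 14415, q_4 = 8*189 + 61 = 1573.
  i=5: a_5=2, p_5 = 2*14415 + 1732 = 30562, q_5 = 2*1573 + 189 = 3335.
  i=6: a_6=9, p_6 = 9*30562 + 14415 = 289473, q_6 = 9*3335 + 1573 = 31588.
  i=7: a_7=8, p_7 = 8*289473 + 30562 = 2346346, q_7 = 8*31588 + 3335 = 256039.

9/1, 55/6, 559/61, 1732/189, 14415/1573, 30562/3335, 289473/31588, 2346346/256039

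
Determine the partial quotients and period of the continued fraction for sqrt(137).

[11; (1, 2, 2, 1, 1, 2, 2, 1, 22)]

Write x_i = (sqrt(137) + m_i)/d_i with (m_0, d_0) = (0, 1). a_0 = floor(sqrt(137)) = 11, since 11^2 = 121 <= 137 < 144 = 12^2.
Iterate m_{i+1} = d_i*a_i - m_i, d_{i+1} = (137 - m_{i+1}^2)/d_i, a_{i+1} = floor((a_0 + m_{i+1})/d_{i+1}):
  m_1 = 1*11 - 0 = 11, d_1 = (137 - 11^2)/1 = 16/1 = 16, a_1 = floor((11 + 11)/16) = 1.
  m_2 = 16*1 - 11 = 5, d_2 = (137 - 5^2)/16 = 112/16 = 7, a_2 = floor((11 + 5)/7) = 2.
  m_3 = 7*2 - 5 = 9, d_3 = (137 - 9^2)/7 = 56/7 = 8, a_3 = floor((11 + 9)/8) = 2.
  m_4 = 8*2 - 9 = 7, d_4 = (137 - 7^2)/8 = 88/8 = 11, a_4 = floor((11 + 7)/11) = 1.
  m_5 = 11*1 - 7 = 4, d_5 = (137 - 4^2)/11 = 121/11 = 11, a_5 = floor((11 + 4)/11) = 1.
  m_6 = 11*1 - 4 = 7, d_6 = (137 - 7^2)/11 = 88/11 = 8, a_6 = floor((11 + 7)/8) = 2.
  m_7 = 8*2 - 7 = 9, d_7 = (137 - 9^2)/8 = 56/8 = 7, a_7 = floor((11 + 9)/7) = 2.
  m_8 = 7*2 - 9 = 5, d_8 = (137 - 5^2)/7 = 112/7 = 16, a_8 = floor((11 + 5)/16) = 1.
  m_9 = 16*1 - 5 = 11, d_9 = (137 - 11^2)/16 = 16/16 = 1, a_9 = floor((11 + 11)/1) = 22.
  m_10 = 1*22 - 11 = 11, d_10 = (137 - 11^2)/1 = 16/1 = 16: (m_10, d_10) = (m_1, d_1) = (11, 16), so from here the quotients repeat a_1, ..., a_9; the period length is 9.
Hence the expansion of sqrt(137) is a_0 = 11 followed by the repeating block 1, 2, 2, 1, 1, 2, 2, 1, 22 (period 9).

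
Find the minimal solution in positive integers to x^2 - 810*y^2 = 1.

First expand sqrt(810) as a continued fraction. With x_i = (sqrt(810) + m_i)/d_i and (m_0, d_0) = (0, 1): a_0 = floor(sqrt(810)) = 28, since 28^2 = 784 <= 810 < 841 = 29^2.
Iterate m_{i+1} = d_i*a_i - m_i, d_{i+1} = (810 - m_{i+1}^2)/d_i, a_{i+1} = floor((a_0 + m_{i+1})/d_{i+1}):
  m_1 = 1*28 - 0 = 28, d_1 = (810 - 28^2)/1 = 26/1 = 26, a_1 = floor((28 + 28)/26) = 2.
  m_2 = 26*2 - 28 = 24, d_2 = (810 - 24^2)/26 = 234/26 = 9, a_2 = floor((28 + 24)/9) = 5.
  m_3 = 9*5 - 24 = 21, d_3 = (810 - 21^2)/9 = 369/9 = 41, a_3 = floor((28 + 21)/41) = 1.
  m_4 = 41*1 - 21 = 20, d_4 = (810 - 20^2)/41 = 410/41 = 10, a_4 = floor((28 + 20)/10) = 4.
  m_5 = 10*4 - 20 = 20, d_5 = (810 - 20^2)/10 = 410/10 = 41, a_5 = floor((28 + 20)/41) = 1.
  m_6 = 41*1 - 20 = 21, d_6 = (810 - 21^2)/41 = 369/41 = 9, a_6 = floor((28 + 21)/9) = 5.
  m_7 = 9*5 - 21 = 24, d_7 = (810 - 24^2)/9 = 234/9 = 26, a_7 = floor((28 + 24)/26) = 2.
  m_8 = 26*2 - 24 = 28, d_8 = (810 - 28^2)/26 = 26/26 = 1, a_8 = floor((28 + 28)/1) = 56.
  m_9 = 1*56 - 28 = 28, d_9 = (810 - 28^2)/1 = 26/1 = 26: (m_9, d_9) = (m_1, d_1) = (28, 26), so from here the quotients repeat a_1, ..., a_8; the period length is 8.
So sqrt(810) = [28; (2, 5, 1, 4, 1, 5, 2, 56)] with period length k = 8.
k is even, so the fundamental solution of x^2 - 810y^2 = 1 is (p_{k-1}, q_{k-1}) = (p_7, q_7); compute convergents through index 7.
Convergents (p_i = a_i*p_{i-1} + p_{i-2}, q_i = a_i*q_{i-1} + q_{i-2} with p_{-2}=0, p_{-1}=1, q_{-2}=1, q_{-1}=0):
  i=0: a_0=28, p_0 = 28*1 + 0 = 28, q_0 = 28*0 + 1 = 1.
  i=1: a_1=2, p_1 = 2*28 + 1 = 57, q_1 = 2*1 + 0 = 2.
  i=2: a_2=5, p_2 = 5*57 + 28 = 313, q_2 = 5*2 + 1 = 11.
  i=3: a_3=1, p_3 = 1*313 + 57 = 370, q_3 = 1*11 + 2 = 13.
  i=4: a_4=4, p_4 = 4*370 + 313 = 1793, q_4 = 4*13 + 11 = 63.
  i=5: a_5=1, p_5 = 1*1793 + 370 = 2163, q_5 = 1*63 + 13 = 76.
  i=6: a_6=5, p_6 = 5*2163 + 1793 = 12608, q_6 = 5*76 + 63 = 443.
  i=7: a_7=2, p_7 = 2*12608 + 2163 = 27379, q_7 = 2*443 + 76 = 962.
Check: 27379^2 - 810*962^2 = 749609641 - 749609640 = 1, so (x, y) = (27379, 962) solves the equation, and by the theorem it is the least positive solution.

(x, y) = (27379, 962)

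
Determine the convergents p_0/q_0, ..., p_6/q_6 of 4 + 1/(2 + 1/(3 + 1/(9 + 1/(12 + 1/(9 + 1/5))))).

4/1, 9/2, 31/7, 288/65, 3487/787, 31671/7148, 161842/36527

Using the convergent recurrence p_i = a_i*p_{i-1} + p_{i-2}, q_i = a_i*q_{i-1} + q_{i-2} with p_{-2}=0, p_{-1}=1, q_{-2}=1, q_{-1}=0:
  i=0: a_0=4, p_0 = 4*1 + 0 = 4, q_0 = 4*0 + 1 = 1.
  i=1: a_1=2, p_1 = 2*4 + 1 = 9, q_1 = 2*1 + 0 = 2.
  i=2: a_2=3, p_2 = 3*9 + 4 = 31, q_2 = 3*2 + 1 = 7.
  i=3: a_3=9, p_3 = 9*31 + 9 = 288, q_3 = 9*7 + 2 = 65.
  i=4: a_4=12, p_4 = 12*288 + 31 = 3487, q_4 = 12*65 + 7 = 787.
  i=5: a_5=9, p_5 = 9*3487 + 288 = 31671, q_5 = 9*787 + 65 = 7148.
  i=6: a_6=5, p_6 = 5*31671 + 3487 = 161842, q_6 = 5*7148 + 787 = 36527.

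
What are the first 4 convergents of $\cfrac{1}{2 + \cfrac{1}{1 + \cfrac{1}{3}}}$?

0/1, 1/2, 1/3, 4/11

Using the convergent recurrence p_i = a_i*p_{i-1} + p_{i-2}, q_i = a_i*q_{i-1} + q_{i-2} with p_{-2}=0, p_{-1}=1, q_{-2}=1, q_{-1}=0:
  i=0: a_0=0, p_0 = 0*1 + 0 = 0, q_0 = 0*0 + 1 = 1.
  i=1: a_1=2, p_1 = 2*0 + 1 = 1, q_1 = 2*1 + 0 = 2.
  i=2: a_2=1, p_2 = 1*1 + 0 = 1, q_2 = 1*2 + 1 = 3.
  i=3: a_3=3, p_3 = 3*1 + 1 = 4, q_3 = 3*3 + 2 = 11.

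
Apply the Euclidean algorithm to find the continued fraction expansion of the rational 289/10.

[28; 1, 9]

Run the Euclidean algorithm on 289 and 10; the successive quotients are the partial quotients a_0, a_1, ... (each step inverts the fractional part left over by the previous one):
  289 = 28*10 + 9, so a_0 = 28.
  10 = 1*9 + 1, so a_1 = 1.
  9 = 9*1 + 0, so a_2 = 9.
The remainder reaches 0 after 3 divisions, so the expansion has 3 partial quotients, read off in order.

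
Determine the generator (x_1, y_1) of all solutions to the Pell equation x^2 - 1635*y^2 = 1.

(x, y) = (115321, 2852)

First expand sqrt(1635) as a continued fraction. With x_i = (sqrt(1635) + m_i)/d_i and (m_0, d_0) = (0, 1): a_0 = floor(sqrt(1635)) = 40, since 40^2 = 1600 <= 1635 < 1681 = 41^2.
Iterate m_{i+1} = d_i*a_i - m_i, d_{i+1} = (1635 - m_{i+1}^2)/d_i, a_{i+1} = floor((a_0 + m_{i+1})/d_{i+1}):
  m_1 = 1*40 - 0 = 40, d_1 = (1635 - 40^2)/1 = 35/1 = 35, a_1 = floor((40 + 40)/35) = 2.
  m_2 = 35*2 - 40 = 30, d_2 = (1635 - 30^2)/35 = 735/35 = 21, a_2 = floor((40 + 30)/21) = 3.
  m_3 = 21*3 - 30 = 33, d_3 = (1635 - 33^2)/21 = 546/21 = 26, a_3 = floor((40 + 33)/26) = 2.
  m_4 = 26*2 - 33 = 19, d_4 = (1635 - 19^2)/26 = 1274/26 = 49, a_4 = floor((40 + 19)/49) = 1.
  m_5 = 49*1 - 19 = 30, d_5 = (1635 - 30^2)/49 = 735/49 = 15, a_5 = floor((40 + 30)/15) = 4.
  m_6 = 15*4 - 30 = 30, d_6 = (1635 - 30^2)/15 = 735/15 = 49, a_6 = floor((40 + 30)/49) = 1.
  m_7 = 49*1 - 30 = 19, d_7 = (1635 - 19^2)/49 = 1274/49 = 26, a_7 = floor((40 + 19)/26) = 2.
  m_8 = 26*2 - 19 = 33, d_8 = (1635 - 33^2)/26 = 546/26 = 21, a_8 = floor((40 + 33)/21) = 3.
  m_9 = 21*3 - 33 = 30, d_9 = (1635 - 30^2)/21 = 735/21 = 35, a_9 = floor((40 + 30)/35) = 2.
  m_10 = 35*2 - 30 = 40, d_10 = (1635 - 40^2)/35 = 35/35 = 1, a_10 = floor((40 + 40)/1) = 80.
  m_11 = 1*80 - 40 = 40, d_11 = (1635 - 40^2)/1 = 35/1 = 35: (m_11, d_11) = (m_1, d_1) = (40, 35), so from here the quotients repeat a_1, ..., a_10; the period length is 10.
So sqrt(1635) = [40; (2, 3, 2, 1, 4, 1, 2, 3, 2, 80)] with period length k = 10.
k is even, so the fundamental solution of x^2 - 1635y^2 = 1 is (p_{k-1}, q_{k-1}) = (p_9, q_9); compute convergents through index 9.
Convergents (p_i = a_i*p_{i-1} + p_{i-2}, q_i = a_i*q_{i-1} + q_{i-2} with p_{-2}=0, p_{-1}=1, q_{-2}=1, q_{-1}=0):
  i=0: a_0=40, p_0 = 40*1 + 0 = 40, q_0 = 40*0 + 1 = 1.
  i=1: a_1=2, p_1 = 2*40 + 1 = 81, q_1 = 2*1 + 0 = 2.
  i=2: a_2=3, p_2 = 3*81 + 40 = 283, q_2 = 3*2 + 1 = 7.
  i=3: a_3=2, p_3 = 2*283 + 81 = 647, q_3 = 2*7 + 2 = 16.
  i=4: a_4=1, p_4 = 1*647 + 283 = 930, q_4 = 1*16 + 7 = 23.
  i=5: a_5=4, p_5 = 4*930 + 647 = 4367, q_5 = 4*23 + 16 = 108.
  i=6: a_6=1, p_6 = 1*4367 + 930 = 5297, q_6 = 1*108 + 23 = 131.
  i=7: a_7=2, p_7 = 2*5297 + 4367 = 14961, q_7 = 2*131 + 108 = 370.
  i=8: a_8=3, p_8 = 3*14961 + 5297 = 50180, q_8 = 3*370 + 131 = 1241.
  i=9: a_9=2, p_9 = 2*50180 + 14961 = 115321, q_9 = 2*1241 + 370 = 2852.
Check: 115321^2 - 1635*2852^2 = 13298933041 - 13298933040 = 1, so (x, y) = (115321, 2852) solves the equation, and by the theorem it is the least positive solution.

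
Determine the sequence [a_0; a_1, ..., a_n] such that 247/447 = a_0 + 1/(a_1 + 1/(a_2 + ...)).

Run the Euclidean algorithm on 247 and 447; the successive quotients are the partial quotients a_0, a_1, ... (each step inverts the fractional part left over by the previous one):
  247 = 0*447 + 247, so a_0 = 0.
  447 = 1*247 + 200, so a_1 = 1.
  247 = 1*200 + 47, so a_2 = 1.
  200 = 4*47 + 12, so a_3 = 4.
  47 = 3*12 + 11, so a_4 = 3.
  12 = 1*11 + 1, so a_5 = 1.
  11 = 11*1 + 0, so a_6 = 11.
The remainder reaches 0 after 7 divisions, so the expansion has 7 partial quotients, read off in order.

[0; 1, 1, 4, 3, 1, 11]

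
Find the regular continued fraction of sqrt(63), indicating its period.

[7; (1, 14)]

Write x_i = (sqrt(63) + m_i)/d_i with (m_0, d_0) = (0, 1). a_0 = floor(sqrt(63)) = 7, since 7^2 = 49 <= 63 < 64 = 8^2.
Iterate m_{i+1} = d_i*a_i - m_i, d_{i+1} = (63 - m_{i+1}^2)/d_i, a_{i+1} = floor((a_0 + m_{i+1})/d_{i+1}):
  m_1 = 1*7 - 0 = 7, d_1 = (63 - 7^2)/1 = 14/1 = 14, a_1 = floor((7 + 7)/14) = 1.
  m_2 = 14*1 - 7 = 7, d_2 = (63 - 7^2)/14 = 14/14 = 1, a_2 = floor((7 + 7)/1) = 14.
  m_3 = 1*14 - 7 = 7, d_3 = (63 - 7^2)/1 = 14/1 = 14: (m_3, d_3) = (m_1, d_1) = (7, 14), so from here the quotients repeat a_1, a_2; the period length is 2.
Hence the expansion of sqrt(63) is a_0 = 7 followed by the repeating block 1, 14 (period 2).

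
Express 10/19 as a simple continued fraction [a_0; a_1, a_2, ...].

[0; 1, 1, 9]

Run the Euclidean algorithm on 10 and 19; the successive quotients are the partial quotients a_0, a_1, ... (each step inverts the fractional part left over by the previous one):
  10 = 0*19 + 10, so a_0 = 0.
  19 = 1*10 + 9, so a_1 = 1.
  10 = 1*9 + 1, so a_2 = 1.
  9 = 9*1 + 0, so a_3 = 9.
The remainder reaches 0 after 4 divisions, so the expansion has 4 partial quotients, read off in order.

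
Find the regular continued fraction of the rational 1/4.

Run the Euclidean algorithm on 1 and 4; the successive quotients are the partial quotients a_0, a_1, ... (each step inverts the fractional part left over by the previous one):
  1 = 0*4 + 1, so a_0 = 0.
  4 = 4*1 + 0, so a_1 = 4.
The remainder reaches 0 after 2 divisions, so the expansion has 2 partial quotients, read off in order.

[0; 4]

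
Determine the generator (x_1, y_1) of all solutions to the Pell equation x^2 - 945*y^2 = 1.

First expand sqrt(945) as a continued fraction. With x_i = (sqrt(945) + m_i)/d_i and (m_0, d_0) = (0, 1): a_0 = floor(sqrt(945)) = 30, since 30^2 = 900 <= 945 < 961 = 31^2.
Iterate m_{i+1} = d_i*a_i - m_i, d_{i+1} = (945 - m_{i+1}^2)/d_i, a_{i+1} = floor((a_0 + m_{i+1})/d_{i+1}):
  m_1 = 1*30 - 0 = 30, d_1 = (945 - 30^2)/1 = 45/1 = 45, a_1 = floor((30 + 30)/45) = 1.
  m_2 = 45*1 - 30 = 15, d_2 = (945 - 15^2)/45 = 720/45 = 16, a_2 = floor((30 + 15)/16) = 2.
  m_3 = 16*2 - 15 = 17, d_3 = (945 - 17^2)/16 = 656/16 = 41, a_3 = floor((30 + 17)/41) = 1.
  m_4 = 41*1 - 17 = 24, d_4 = (945 - 24^2)/41 = 369/41 = 9, a_4 = floor((30 + 24)/9) = 6.
  m_5 = 9*6 - 24 = 30, d_5 = (945 - 30^2)/9 = 45/9 = 5, a_5 = floor((30 + 30)/5) = 12.
  m_6 = 5*12 - 30 = 30, d_6 = (945 - 30^2)/5 = 45/5 = 9, a_6 = floor((30 + 30)/9) = 6.
  m_7 = 9*6 - 30 = 24, d_7 = (945 - 24^2)/9 = 369/9 = 41, a_7 = floor((30 + 24)/41) = 1.
  m_8 = 41*1 - 24 = 17, d_8 = (945 - 17^2)/41 = 656/41 = 16, a_8 = floor((30 + 17)/16) = 2.
  m_9 = 16*2 - 17 = 15, d_9 = (945 - 15^2)/16 = 720/16 = 45, a_9 = floor((30 + 15)/45) = 1.
  m_10 = 45*1 - 15 = 30, d_10 = (945 - 30^2)/45 = 45/45 = 1, a_10 = floor((30 + 30)/1) = 60.
  m_11 = 1*60 - 30 = 30, d_11 = (945 - 30^2)/1 = 45/1 = 45: (m_11, d_11) = (m_1, d_1) = (30, 45), so from here the quotients repeat a_1, ..., a_10; the period length is 10.
So sqrt(945) = [30; (1, 2, 1, 6, 12, 6, 1, 2, 1, 60)] with period length k = 10.
k is even, so the fundamental solution of x^2 - 945y^2 = 1 is (p_{k-1}, q_{k-1}) = (p_9, q_9); compute convergents through index 9.
Convergents (p_i = a_i*p_{i-1} + p_{i-2}, q_i = a_i*q_{i-1} + q_{i-2} with p_{-2}=0, p_{-1}=1, q_{-2}=1, q_{-1}=0):
  i=0: a_0=30, p_0 = 30*1 + 0 = 30, q_0 = 30*0 + 1 = 1.
  i=1: a_1=1, p_1 = 1*30 + 1 = 31, q_1 = 1*1 + 0 = 1.
  i=2: a_2=2, p_2 = 2*31 + 30 = 92, q_2 = 2*1 + 1 = 3.
  i=3: a_3=1, p_3 = 1*92 + 31 = 123, q_3 = 1*3 + 1 = 4.
  i=4: a_4=6, p_4 = 6*123 + 92 = 830, q_4 = 6*4 + 3 = 27.
  i=5: a_5=12, p_5 = 12*830 + 123 = 10083, q_5 = 12*27 + 4 = 328.
  i=6: a_6=6, p_6 = 6*10083 + 830 = 61328, q_6 = 6*328 + 27 = 1995.
  i=7: a_7=1, p_7 = 1*61328 + 10083 = 71411, q_7 = 1*1995 + 328 = 2323.
  i=8: a_8=2, p_8 = 2*71411 + 61328 = 204150, q_8 = 2*2323 + 1995 = 6641.
  i=9: a_9=1, p_9 = 1*204150 + 71411 = 275561, q_9 = 1*6641 + 2323 = 8964.
Check: 275561^2 - 945*8964^2 = 75933864721 - 75933864720 = 1, so (x, y) = (275561, 8964) solves the equation, and by the theorem it is the least positive solution.

(x, y) = (275561, 8964)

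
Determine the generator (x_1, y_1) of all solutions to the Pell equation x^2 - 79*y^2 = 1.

(x, y) = (80, 9)

First expand sqrt(79) as a continued fraction. With x_i = (sqrt(79) + m_i)/d_i and (m_0, d_0) = (0, 1): a_0 = floor(sqrt(79)) = 8, since 8^2 = 64 <= 79 < 81 = 9^2.
Iterate m_{i+1} = d_i*a_i - m_i, d_{i+1} = (79 - m_{i+1}^2)/d_i, a_{i+1} = floor((a_0 + m_{i+1})/d_{i+1}):
  m_1 = 1*8 - 0 = 8, d_1 = (79 - 8^2)/1 = 15/1 = 15, a_1 = floor((8 + 8)/15) = 1.
  m_2 = 15*1 - 8 = 7, d_2 = (79 - 7^2)/15 = 30/15 = 2, a_2 = floor((8 + 7)/2) = 7.
  m_3 = 2*7 - 7 = 7, d_3 = (79 - 7^2)/2 = 30/2 = 15, a_3 = floor((8 + 7)/15) = 1.
  m_4 = 15*1 - 7 = 8, d_4 = (79 - 8^2)/15 = 15/15 = 1, a_4 = floor((8 + 8)/1) = 16.
  m_5 = 1*16 - 8 = 8, d_5 = (79 - 8^2)/1 = 15/1 = 15: (m_5, d_5) = (m_1, d_1) = (8, 15), so from here the quotients repeat a_1, ..., a_4; the period length is 4.
So sqrt(79) = [8; (1, 7, 1, 16)] with period length k = 4.
k is even, so the fundamental solution of x^2 - 79y^2 = 1 is (p_{k-1}, q_{k-1}) = (p_3, q_3); compute convergents through index 3.
Convergents (p_i = a_i*p_{i-1} + p_{i-2}, q_i = a_i*q_{i-1} + q_{i-2} with p_{-2}=0, p_{-1}=1, q_{-2}=1, q_{-1}=0):
  i=0: a_0=8, p_0 = 8*1 + 0 = 8, q_0 = 8*0 + 1 = 1.
  i=1: a_1=1, p_1 = 1*8 + 1 = 9, q_1 = 1*1 + 0 = 1.
  i=2: a_2=7, p_2 = 7*9 + 8 = 71, q_2 = 7*1 + 1 = 8.
  i=3: a_3=1, p_3 = 1*71 + 9 = 80, q_3 = 1*8 + 1 = 9.
Check: 80^2 - 79*9^2 = 6400 - 6399 = 1, so (x, y) = (80, 9) solves the equation, and by the theorem it is the least positive solution.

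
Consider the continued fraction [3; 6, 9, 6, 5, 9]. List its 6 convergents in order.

Using the convergent recurrence p_i = a_i*p_{i-1} + p_{i-2}, q_i = a_i*q_{i-1} + q_{i-2} with p_{-2}=0, p_{-1}=1, q_{-2}=1, q_{-1}=0:
  i=0: a_0=3, p_0 = 3*1 + 0 = 3, q_0 = 3*0 + 1 = 1.
  i=1: a_1=6, p_1 = 6*3 + 1 = 19, q_1 = 6*1 + 0 = 6.
  i=2: a_2=9, p_2 = 9*19 + 3 = 174, q_2 = 9*6 + 1 = 55.
  i=3: a_3=6, p_3 = 6*174 + 19 = 1063, q_3 = 6*55 + 6 = 336.
  i=4: a_4=5, p_4 = 5*1063 + 174 = 5489, q_4 = 5*336 + 55 = 1735.
  i=5: a_5=9, p_5 = 9*5489 + 1063 = 50464, q_5 = 9*1735 + 336 = 15951.

3/1, 19/6, 174/55, 1063/336, 5489/1735, 50464/15951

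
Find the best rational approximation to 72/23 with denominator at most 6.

Expand x = 72/23 as a continued fraction with the Euclidean algorithm:
  72 = 3*23 + 3, so a_0 = 3.
  23 = 7*3 + 2, so a_1 = 7.
  3 = 1*2 + 1, so a_2 = 1.
  2 = 2*1 + 0, so a_3 = 2.
so x = [3; 7, 1, 2].
Convergents (p_i = a_i*p_{i-1} + p_{i-2}, q_i = a_i*q_{i-1} + q_{i-2} with p_{-2}=0, p_{-1}=1, q_{-2}=1, q_{-1}=0), until the denominator exceeds 6:
  i=0: a_0=3, p_0 = 3*1 + 0 = 3, q_0 = 3*0 + 1 = 1.
  i=1: a_1=7, p_1 = 7*3 + 1 = 22, q_1 = 7*1 + 0 = 7.
q_1 = 7 > 6, so the last convergent with denominator <= 6 is p_0/q_0 = 3/1.
The closest fraction with denominator <= 6 is either p_0/q_0 or the intermediate fraction (k*p_0 + p_{-1})/(k*q_0 + q_{-1}) with the largest k >= 1 whose denominator stays <= 6; these approach x as k grows, and every other convergent or intermediate fraction in range is farther away.
Largest k: floor((6 - q_{-1})/q_0) = floor((6 - 0)/1) = 6 (using the seeds p_{-1} = 1, q_{-1} = 0).
That gives (6*3 + 1)/(6*1 + 0) = 19/6.
Compare the errors: |x - 3/1| = |72*1 - 3*23|/(23*1) = 3/23, and |x - 19/6| = |72*6 - 19*23|/(23*6) = 5/138.
Cross-multiplying, 5*23 = 115 < 414 = 3*138, so 5/138 is smaller: the intermediate fraction 19/6 is closer to x than 3/1.

19/6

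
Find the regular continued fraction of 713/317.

Run the Euclidean algorithm on 713 and 317; the successive quotients are the partial quotients a_0, a_1, ... (each step inverts the fractional part left over by the previous one):
  713 = 2*317 + 79, so a_0 = 2.
  317 = 4*79 + 1, so a_1 = 4.
  79 = 79*1 + 0, so a_2 = 79.
The remainder reaches 0 after 3 divisions, so the expansion has 3 partial quotients, read off in order.

[2; 4, 79]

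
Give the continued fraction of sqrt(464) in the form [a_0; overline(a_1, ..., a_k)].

Write x_i = (sqrt(464) + m_i)/d_i with (m_0, d_0) = (0, 1). a_0 = floor(sqrt(464)) = 21, since 21^2 = 441 <= 464 < 484 = 22^2.
Iterate m_{i+1} = d_i*a_i - m_i, d_{i+1} = (464 - m_{i+1}^2)/d_i, a_{i+1} = floor((a_0 + m_{i+1})/d_{i+1}):
  m_1 = 1*21 - 0 = 21, d_1 = (464 - 21^2)/1 = 23/1 = 23, a_1 = floor((21 + 21)/23) = 1.
  m_2 = 23*1 - 21 = 2, d_2 = (464 - 2^2)/23 = 460/23 = 20, a_2 = floor((21 + 2)/20) = 1.
  m_3 = 20*1 - 2 = 18, d_3 = (464 - 18^2)/20 = 140/20 = 7, a_3 = floor((21 + 18)/7) = 5.
  m_4 = 7*5 - 18 = 17, d_4 = (464 - 17^2)/7 = 175/7 = 25, a_4 = floor((21 + 17)/25) = 1.
  m_5 = 25*1 - 17 = 8, d_5 = (464 - 8^2)/25 = 400/25 = 16, a_5 = floor((21 + 8)/16) = 1.
  m_6 = 16*1 - 8 = 8, d_6 = (464 - 8^2)/16 = 400/16 = 25, a_6 = floor((21 + 8)/25) = 1.
  m_7 = 25*1 - 8 = 17, d_7 = (464 - 17^2)/25 = 175/25 = 7, a_7 = floor((21 + 17)/7) = 5.
  m_8 = 7*5 - 17 = 18, d_8 = (464 - 18^2)/7 = 140/7 = 20, a_8 = floor((21 + 18)/20) = 1.
  m_9 = 20*1 - 18 = 2, d_9 = (464 - 2^2)/20 = 460/20 = 23, a_9 = floor((21 + 2)/23) = 1.
  m_10 = 23*1 - 2 = 21, d_10 = (464 - 21^2)/23 = 23/23 = 1, a_10 = floor((21 + 21)/1) = 42.
  m_11 = 1*42 - 21 = 21, d_11 = (464 - 21^2)/1 = 23/1 = 23: (m_11, d_11) = (m_1, d_1) = (21, 23), so from here the quotients repeat a_1, ..., a_10; the period length is 10.
Hence the expansion of sqrt(464) is a_0 = 21 followed by the repeating block 1, 1, 5, 1, 1, 1, 5, 1, 1, 42 (period 10).

[21; overline(1, 1, 5, 1, 1, 1, 5, 1, 1, 42)]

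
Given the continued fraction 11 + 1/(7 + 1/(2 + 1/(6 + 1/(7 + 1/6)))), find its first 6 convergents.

Using the convergent recurrence p_i = a_i*p_{i-1} + p_{i-2}, q_i = a_i*q_{i-1} + q_{i-2} with p_{-2}=0, p_{-1}=1, q_{-2}=1, q_{-1}=0:
  i=0: a_0=11, p_0 = 11*1 + 0 = 11, q_0 = 11*0 + 1 = 1.
  i=1: a_1=7, p_1 = 7*11 + 1 = 78, q_1 = 7*1 + 0 = 7.
  i=2: a_2=2, p_2 = 2*78 + 11 = 167, q_2 = 2*7 + 1 = 15.
  i=3: a_3=6, p_3 = 6*167 + 78 = 1080, q_3 = 6*15 + 7 = 97.
  i=4: a_4=7, p_4 = 7*1080 + 167 = 7727, q_4 = 7*97 + 15 = 694.
  i=5: a_5=6, p_5 = 6*7727 + 1080 = 47442, q_5 = 6*694 + 97 = 4261.

11/1, 78/7, 167/15, 1080/97, 7727/694, 47442/4261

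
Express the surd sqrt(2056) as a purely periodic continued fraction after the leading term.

Write x_i = (sqrt(2056) + m_i)/d_i with (m_0, d_0) = (0, 1). a_0 = floor(sqrt(2056)) = 45, since 45^2 = 2025 <= 2056 < 2116 = 46^2.
Iterate m_{i+1} = d_i*a_i - m_i, d_{i+1} = (2056 - m_{i+1}^2)/d_i, a_{i+1} = floor((a_0 + m_{i+1})/d_{i+1}):
  m_1 = 1*45 - 0 = 45, d_1 = (2056 - 45^2)/1 = 31/1 = 31, a_1 = floor((45 + 45)/31) = 2.
  m_2 = 31*2 - 45 = 17, d_2 = (2056 - 17^2)/31 = 1767/31 = 57, a_2 = floor((45 + 17)/57) = 1.
  m_3 = 57*1 - 17 = 40, d_3 = (2056 - 40^2)/57 = 456/57 = 8, a_3 = floor((45 + 40)/8) = 10.
  m_4 = 8*10 - 40 = 40, d_4 = (2056 - 40^2)/8 = 456/8 = 57, a_4 = floor((45 + 40)/57) = 1.
  m_5 = 57*1 - 40 = 17, d_5 = (2056 - 17^2)/57 = 1767/57 = 31, a_5 = floor((45 + 17)/31) = 2.
  m_6 = 31*2 - 17 = 45, d_6 = (2056 - 45^2)/31 = 31/31 = 1, a_6 = floor((45 + 45)/1) = 90.
  m_7 = 1*90 - 45 = 45, d_7 = (2056 - 45^2)/1 = 31/1 = 31: (m_7, d_7) = (m_1, d_1) = (45, 31), so from here the quotients repeat a_1, ..., a_6; the period length is 6.
Hence the expansion of sqrt(2056) is a_0 = 45 followed by the repeating block 2, 1, 10, 1, 2, 90 (period 6).

[45; (2, 1, 10, 1, 2, 90)]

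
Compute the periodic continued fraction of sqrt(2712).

Write x_i = (sqrt(2712) + m_i)/d_i with (m_0, d_0) = (0, 1). a_0 = floor(sqrt(2712)) = 52, since 52^2 = 2704 <= 2712 < 2809 = 53^2.
Iterate m_{i+1} = d_i*a_i - m_i, d_{i+1} = (2712 - m_{i+1}^2)/d_i, a_{i+1} = floor((a_0 + m_{i+1})/d_{i+1}):
  m_1 = 1*52 - 0 = 52, d_1 = (2712 - 52^2)/1 = 8/1 = 8, a_1 = floor((52 + 52)/8) = 13.
  m_2 = 8*13 - 52 = 52, d_2 = (2712 - 52^2)/8 = 8/8 = 1, a_2 = floor((52 + 52)/1) = 104.
  m_3 = 1*104 - 52 = 52, d_3 = (2712 - 52^2)/1 = 8/1 = 8: (m_3, d_3) = (m_1, d_1) = (52, 8), so from here the quotients repeat a_1, a_2; the period length is 2.
Hence the expansion of sqrt(2712) is a_0 = 52 followed by the repeating block 13, 104 (period 2).

[52; (13, 104)]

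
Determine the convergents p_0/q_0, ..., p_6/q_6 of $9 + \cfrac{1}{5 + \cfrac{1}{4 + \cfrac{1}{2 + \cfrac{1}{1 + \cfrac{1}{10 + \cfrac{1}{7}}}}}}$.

Using the convergent recurrence p_i = a_i*p_{i-1} + p_{i-2}, q_i = a_i*q_{i-1} + q_{i-2} with p_{-2}=0, p_{-1}=1, q_{-2}=1, q_{-1}=0:
  i=0: a_0=9, p_0 = 9*1 + 0 = 9, q_0 = 9*0 + 1 = 1.
  i=1: a_1=5, p_1 = 5*9 + 1 = 46, q_1 = 5*1 + 0 = 5.
  i=2: a_2=4, p_2 = 4*46 + 9 = 193, q_2 = 4*5 + 1 = 21.
  i=3: a_3=2, p_3 = 2*193 + 46 = 432, q_3 = 2*21 + 5 = 47.
  i=4: a_4=1, p_4 = 1*432 + 193 = 625, q_4 = 1*47 + 21 = 68.
  i=5: a_5=10, p_5 = 10*625 + 432 = 6682, q_5 = 10*68 + 47 = 727.
  i=6: a_6=7, p_6 = 7*6682 + 625 = 47399, q_6 = 7*727 + 68 = 5157.

9/1, 46/5, 193/21, 432/47, 625/68, 6682/727, 47399/5157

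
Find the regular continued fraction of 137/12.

[11; 2, 2, 2]

Run the Euclidean algorithm on 137 and 12; the successive quotients are the partial quotients a_0, a_1, ... (each step inverts the fractional part left over by the previous one):
  137 = 11*12 + 5, so a_0 = 11.
  12 = 2*5 + 2, so a_1 = 2.
  5 = 2*2 + 1, so a_2 = 2.
  2 = 2*1 + 0, so a_3 = 2.
The remainder reaches 0 after 4 divisions, so the expansion has 4 partial quotients, read off in order.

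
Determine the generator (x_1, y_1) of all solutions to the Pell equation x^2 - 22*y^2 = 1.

First expand sqrt(22) as a continued fraction. With x_i = (sqrt(22) + m_i)/d_i and (m_0, d_0) = (0, 1): a_0 = floor(sqrt(22)) = 4, since 4^2 = 16 <= 22 < 25 = 5^2.
Iterate m_{i+1} = d_i*a_i - m_i, d_{i+1} = (22 - m_{i+1}^2)/d_i, a_{i+1} = floor((a_0 + m_{i+1})/d_{i+1}):
  m_1 = 1*4 - 0 = 4, d_1 = (22 - 4^2)/1 = 6/1 = 6, a_1 = floor((4 + 4)/6) = 1.
  m_2 = 6*1 - 4 = 2, d_2 = (22 - 2^2)/6 = 18/6 = 3, a_2 = floor((4 + 2)/3) = 2.
  m_3 = 3*2 - 2 = 4, d_3 = (22 - 4^2)/3 = 6/3 = 2, a_3 = floor((4 + 4)/2) = 4.
  m_4 = 2*4 - 4 = 4, d_4 = (22 - 4^2)/2 = 6/2 = 3, a_4 = floor((4 + 4)/3) = 2.
  m_5 = 3*2 - 4 = 2, d_5 = (22 - 2^2)/3 = 18/3 = 6, a_5 = floor((4 + 2)/6) = 1.
  m_6 = 6*1 - 2 = 4, d_6 = (22 - 4^2)/6 = 6/6 = 1, a_6 = floor((4 + 4)/1) = 8.
  m_7 = 1*8 - 4 = 4, d_7 = (22 - 4^2)/1 = 6/1 = 6: (m_7, d_7) = (m_1, d_1) = (4, 6), so from here the quotients repeat a_1, ..., a_6; the period length is 6.
So sqrt(22) = [4; (1, 2, 4, 2, 1, 8)] with period length k = 6.
k is even, so the fundamental solution of x^2 - 22y^2 = 1 is (p_{k-1}, q_{k-1}) = (p_5, q_5); compute convergents through index 5.
Convergents (p_i = a_i*p_{i-1} + p_{i-2}, q_i = a_i*q_{i-1} + q_{i-2} with p_{-2}=0, p_{-1}=1, q_{-2}=1, q_{-1}=0):
  i=0: a_0=4, p_0 = 4*1 + 0 = 4, q_0 = 4*0 + 1 = 1.
  i=1: a_1=1, p_1 = 1*4 + 1 = 5, q_1 = 1*1 + 0 = 1.
  i=2: a_2=2, p_2 = 2*5 + 4 = 14, q_2 = 2*1 + 1 = 3.
  i=3: a_3=4, p_3 = 4*14 + 5 = 61, q_3 = 4*3 + 1 = 13.
  i=4: a_4=2, p_4 = 2*61 + 14 = 136, q_4 = 2*13 + 3 = 29.
  i=5: a_5=1, p_5 = 1*136 + 61 = 197, q_5 = 1*29 + 13 = 42.
Check: 197^2 - 22*42^2 = 38809 - 38808 = 1, so (x, y) = (197, 42) solves the equation, and by the theorem it is the least positive solution.

(x, y) = (197, 42)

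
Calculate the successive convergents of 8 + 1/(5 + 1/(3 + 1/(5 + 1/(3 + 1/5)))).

8/1, 41/5, 131/16, 696/85, 2219/271, 11791/1440

Using the convergent recurrence p_i = a_i*p_{i-1} + p_{i-2}, q_i = a_i*q_{i-1} + q_{i-2} with p_{-2}=0, p_{-1}=1, q_{-2}=1, q_{-1}=0:
  i=0: a_0=8, p_0 = 8*1 + 0 = 8, q_0 = 8*0 + 1 = 1.
  i=1: a_1=5, p_1 = 5*8 + 1 = 41, q_1 = 5*1 + 0 = 5.
  i=2: a_2=3, p_2 = 3*41 + 8 = 131, q_2 = 3*5 + 1 = 16.
  i=3: a_3=5, p_3 = 5*131 + 41 = 696, q_3 = 5*16 + 5 = 85.
  i=4: a_4=3, p_4 = 3*696 + 131 = 2219, q_4 = 3*85 + 16 = 271.
  i=5: a_5=5, p_5 = 5*2219 + 696 = 11791, q_5 = 5*271 + 85 = 1440.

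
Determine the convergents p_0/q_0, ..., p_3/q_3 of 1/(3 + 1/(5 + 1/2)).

0/1, 1/3, 5/16, 11/35

Using the convergent recurrence p_i = a_i*p_{i-1} + p_{i-2}, q_i = a_i*q_{i-1} + q_{i-2} with p_{-2}=0, p_{-1}=1, q_{-2}=1, q_{-1}=0:
  i=0: a_0=0, p_0 = 0*1 + 0 = 0, q_0 = 0*0 + 1 = 1.
  i=1: a_1=3, p_1 = 3*0 + 1 = 1, q_1 = 3*1 + 0 = 3.
  i=2: a_2=5, p_2 = 5*1 + 0 = 5, q_2 = 5*3 + 1 = 16.
  i=3: a_3=2, p_3 = 2*5 + 1 = 11, q_3 = 2*16 + 3 = 35.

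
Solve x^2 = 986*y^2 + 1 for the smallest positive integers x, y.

First expand sqrt(986) as a continued fraction. With x_i = (sqrt(986) + m_i)/d_i and (m_0, d_0) = (0, 1): a_0 = floor(sqrt(986)) = 31, since 31^2 = 961 <= 986 < 1024 = 32^2.
Iterate m_{i+1} = d_i*a_i - m_i, d_{i+1} = (986 - m_{i+1}^2)/d_i, a_{i+1} = floor((a_0 + m_{i+1})/d_{i+1}):
  m_1 = 1*31 - 0 = 31, d_1 = (986 - 31^2)/1 = 25/1 = 25, a_1 = floor((31 + 31)/25) = 2.
  m_2 = 25*2 - 31 = 19, d_2 = (986 - 19^2)/25 = 625/25 = 25, a_2 = floor((31 + 19)/25) = 2.
  m_3 = 25*2 - 19 = 31, d_3 = (986 - 31^2)/25 = 25/25 = 1, a_3 = floor((31 + 31)/1) = 62.
  m_4 = 1*62 - 31 = 31, d_4 = (986 - 31^2)/1 = 25/1 = 25: (m_4, d_4) = (m_1, d_1) = (31, 25), so from here the quotients repeat a_1, ..., a_3; the period length is 3.
So sqrt(986) = [31; (2, 2, 62)] with period length k = 3.
k is odd, so (p_{k-1}, q_{k-1}) only solves x^2 - 986y^2 = -1 and the fundamental solution of x^2 - 986y^2 = 1 is (p_{2k-1}, q_{2k-1}) = (p_5, q_5); compute convergents through index 5, running through the period twice.
Convergents (p_i = a_i*p_{i-1} + p_{i-2}, q_i = a_i*q_{i-1} + q_{i-2} with p_{-2}=0, p_{-1}=1, q_{-2}=1, q_{-1}=0):
  i=0: a_0=31, p_0 = 31*1 + 0 = 31, q_0 = 31*0 + 1 = 1.
  i=1: a_1=2, p_1 = 2*31 + 1 = 63, q_1 = 2*1 + 0 = 2.
  i=2: a_2=2, p_2 = 2*63 + 31 = 157, q_2 = 2*2 + 1 = 5.
  i=3: a_3=62, p_3 = 62*157 + 63 = 9797, q_3 = 62*5 + 2 = 312.
  i=4: a_4=2, p_4 = 2*9797 + 157 = 19751, q_4 = 2*312 + 5 = 629.
  i=5: a_5=2, p_5 = 2*19751 + 9797 = 49299, q_5 = 2*629 + 312 = 1570.
Indeed p_2^2 - 986*q_2^2 = 24649 - 24650 = -1, not +1.
Check: 49299^2 - 986*1570^2 = 2430391401 - 2430391400 = 1, so (x, y) = (49299, 1570) solves the equation, and by the theorem it is the least positive solution.

(x, y) = (49299, 1570)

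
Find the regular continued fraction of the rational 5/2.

[2; 2]

Run the Euclidean algorithm on 5 and 2; the successive quotients are the partial quotients a_0, a_1, ... (each step inverts the fractional part left over by the previous one):
  5 = 2*2 + 1, so a_0 = 2.
  2 = 2*1 + 0, so a_1 = 2.
The remainder reaches 0 after 2 divisions, so the expansion has 2 partial quotients, read off in order.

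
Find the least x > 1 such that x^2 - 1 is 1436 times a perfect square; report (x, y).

First expand sqrt(1436) as a continued fraction. With x_i = (sqrt(1436) + m_i)/d_i and (m_0, d_0) = (0, 1): a_0 = floor(sqrt(1436)) = 37, since 37^2 = 1369 <= 1436 < 1444 = 38^2.
Iterate m_{i+1} = d_i*a_i - m_i, d_{i+1} = (1436 - m_{i+1}^2)/d_i, a_{i+1} = floor((a_0 + m_{i+1})/d_{i+1}):
  m_1 = 1*37 - 0 = 37, d_1 = (1436 - 37^2)/1 = 67/1 = 67, a_1 = floor((37 + 37)/67) = 1.
  m_2 = 67*1 - 37 = 30, d_2 = (1436 - 30^2)/67 = 536/67 = 8, a_2 = floor((37 + 30)/8) = 8.
  m_3 = 8*8 - 30 = 34, d_3 = (1436 - 34^2)/8 = 280/8 = 35, a_3 = floor((37 + 34)/35) = 2.
  m_4 = 35*2 - 34 = 36, d_4 = (1436 - 36^2)/35 = 140/35 = 4, a_4 = floor((37 + 36)/4) = 18.
  m_5 = 4*18 - 36 = 36, d_5 = (1436 - 36^2)/4 = 140/4 = 35, a_5 = floor((37 + 36)/35) = 2.
  m_6 = 35*2 - 36 = 34, d_6 = (1436 - 34^2)/35 = 280/35 = 8, a_6 = floor((37 + 34)/8) = 8.
  m_7 = 8*8 - 34 = 30, d_7 = (1436 - 30^2)/8 = 536/8 = 67, a_7 = floor((37 + 30)/67) = 1.
  m_8 = 67*1 - 30 = 37, d_8 = (1436 - 37^2)/67 = 67/67 = 1, a_8 = floor((37 + 37)/1) = 74.
  m_9 = 1*74 - 37 = 37, d_9 = (1436 - 37^2)/1 = 67/1 = 67: (m_9, d_9) = (m_1, d_1) = (37, 67), so from here the quotients repeat a_1, ..., a_8; the period length is 8.
So sqrt(1436) = [37; (1, 8, 2, 18, 2, 8, 1, 74)] with period length k = 8.
k is even, so the fundamental solution of x^2 - 1436y^2 = 1 is (p_{k-1}, q_{k-1}) = (p_7, q_7); compute convergents through index 7.
Convergents (p_i = a_i*p_{i-1} + p_{i-2}, q_i = a_i*q_{i-1} + q_{i-2} with p_{-2}=0, p_{-1}=1, q_{-2}=1, q_{-1}=0):
  i=0: a_0=37, p_0 = 37*1 + 0 = 37, q_0 = 37*0 + 1 = 1.
  i=1: a_1=1, p_1 = 1*37 + 1 = 38, q_1 = 1*1 + 0 = 1.
  i=2: a_2=8, p_2 = 8*38 + 37 = 341, q_2 = 8*1 + 1 = 9.
  i=3: a_3=2, p_3 = 2*341 + 38 = 720, q_3 = 2*9 + 1 = 19.
  i=4: a_4=18, p_4 = 18*720 + 341 = 13301, q_4 = 18*19 + 9 = 351.
  i=5: a_5=2, p_5 = 2*13301 + 720 = 27322, q_5 = 2*351 + 19 = 721.
  i=6: a_6=8, p_6 = 8*27322 + 13301 = 231877, q_6 = 8*721 + 351 = 6119.
  i=7: a_7=1, p_7 = 1*231877 + 27322 = 259199, q_7 = 1*6119 + 721 = 6840.
Check: 259199^2 - 1436*6840^2 = 67184121601 - 67184121600 = 1, so (x, y) = (259199, 6840) solves the equation, and by the theorem it is the least positive solution.

(x, y) = (259199, 6840)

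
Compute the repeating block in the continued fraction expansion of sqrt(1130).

[33; (1, 1, 1, 1, 1, 1, 66)]

Write x_i = (sqrt(1130) + m_i)/d_i with (m_0, d_0) = (0, 1). a_0 = floor(sqrt(1130)) = 33, since 33^2 = 1089 <= 1130 < 1156 = 34^2.
Iterate m_{i+1} = d_i*a_i - m_i, d_{i+1} = (1130 - m_{i+1}^2)/d_i, a_{i+1} = floor((a_0 + m_{i+1})/d_{i+1}):
  m_1 = 1*33 - 0 = 33, d_1 = (1130 - 33^2)/1 = 41/1 = 41, a_1 = floor((33 + 33)/41) = 1.
  m_2 = 41*1 - 33 = 8, d_2 = (1130 - 8^2)/41 = 1066/41 = 26, a_2 = floor((33 + 8)/26) = 1.
  m_3 = 26*1 - 8 = 18, d_3 = (1130 - 18^2)/26 = 806/26 = 31, a_3 = floor((33 + 18)/31) = 1.
  m_4 = 31*1 - 18 = 13, d_4 = (1130 - 13^2)/31 = 961/31 = 31, a_4 = floor((33 + 13)/31) = 1.
  m_5 = 31*1 - 13 = 18, d_5 = (1130 - 18^2)/31 = 806/31 = 26, a_5 = floor((33 + 18)/26) = 1.
  m_6 = 26*1 - 18 = 8, d_6 = (1130 - 8^2)/26 = 1066/26 = 41, a_6 = floor((33 + 8)/41) = 1.
  m_7 = 41*1 - 8 = 33, d_7 = (1130 - 33^2)/41 = 41/41 = 1, a_7 = floor((33 + 33)/1) = 66.
  m_8 = 1*66 - 33 = 33, d_8 = (1130 - 33^2)/1 = 41/1 = 41: (m_8, d_8) = (m_1, d_1) = (33, 41), so from here the quotients repeat a_1, ..., a_7; the period length is 7.
Hence the expansion of sqrt(1130) is a_0 = 33 followed by the repeating block 1, 1, 1, 1, 1, 1, 66 (period 7).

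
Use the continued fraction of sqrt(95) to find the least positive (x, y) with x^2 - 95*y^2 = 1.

First expand sqrt(95) as a continued fraction. With x_i = (sqrt(95) + m_i)/d_i and (m_0, d_0) = (0, 1): a_0 = floor(sqrt(95)) = 9, since 9^2 = 81 <= 95 < 100 = 10^2.
Iterate m_{i+1} = d_i*a_i - m_i, d_{i+1} = (95 - m_{i+1}^2)/d_i, a_{i+1} = floor((a_0 + m_{i+1})/d_{i+1}):
  m_1 = 1*9 - 0 = 9, d_1 = (95 - 9^2)/1 = 14/1 = 14, a_1 = floor((9 + 9)/14) = 1.
  m_2 = 14*1 - 9 = 5, d_2 = (95 - 5^2)/14 = 70/14 = 5, a_2 = floor((9 + 5)/5) = 2.
  m_3 = 5*2 - 5 = 5, d_3 = (95 - 5^2)/5 = 70/5 = 14, a_3 = floor((9 + 5)/14) = 1.
  m_4 = 14*1 - 5 = 9, d_4 = (95 - 9^2)/14 = 14/14 = 1, a_4 = floor((9 + 9)/1) = 18.
  m_5 = 1*18 - 9 = 9, d_5 = (95 - 9^2)/1 = 14/1 = 14: (m_5, d_5) = (m_1, d_1) = (9, 14), so from here the quotients repeat a_1, ..., a_4; the period length is 4.
So sqrt(95) = [9; (1, 2, 1, 18)] with period length k = 4.
k is even, so the fundamental solution of x^2 - 95y^2 = 1 is (p_{k-1}, q_{k-1}) = (p_3, q_3); compute convergents through index 3.
Convergents (p_i = a_i*p_{i-1} + p_{i-2}, q_i = a_i*q_{i-1} + q_{i-2} with p_{-2}=0, p_{-1}=1, q_{-2}=1, q_{-1}=0):
  i=0: a_0=9, p_0 = 9*1 + 0 = 9, q_0 = 9*0 + 1 = 1.
  i=1: a_1=1, p_1 = 1*9 + 1 = 10, q_1 = 1*1 + 0 = 1.
  i=2: a_2=2, p_2 = 2*10 + 9 = 29, q_2 = 2*1 + 1 = 3.
  i=3: a_3=1, p_3 = 1*29 + 10 = 39, q_3 = 1*3 + 1 = 4.
Check: 39^2 - 95*4^2 = 1521 - 1520 = 1, so (x, y) = (39, 4) solves the equation, and by the theorem it is the least positive solution.

(x, y) = (39, 4)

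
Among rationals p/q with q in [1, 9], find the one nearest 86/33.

13/5

Expand x = 86/33 as a continued fraction with the Euclidean algorithm:
  86 = 2*33 + 20, so a_0 = 2.
  33 = 1*20 + 13, so a_1 = 1.
  20 = 1*13 + 7, so a_2 = 1.
  13 = 1*7 + 6, so a_3 = 1.
  7 = 1*6 + 1, so a_4 = 1.
  6 = 6*1 + 0, so a_5 = 6.
so x = [2; 1, 1, 1, 1, 6].
Convergents (p_i = a_i*p_{i-1} + p_{i-2}, q_i = a_i*q_{i-1} + q_{i-2} with p_{-2}=0, p_{-1}=1, q_{-2}=1, q_{-1}=0), until the denominator exceeds 9:
  i=0: a_0=2, p_0 = 2*1 + 0 = 2, q_0 = 2*0 + 1 = 1.
  i=1: a_1=1, p_1 = 1*2 + 1 = 3, q_1 = 1*1 + 0 = 1.
  i=2: a_2=1, p_2 = 1*3 + 2 = 5, q_2 = 1*1 + 1 = 2.
  i=3: a_3=1, p_3 = 1*5 + 3 = 8, q_3 = 1*2 + 1 = 3.
  i=4: a_4=1, p_4 = 1*8 + 5 = 13, q_4 = 1*3 + 2 = 5.
  i=5: a_5=6, p_5 = 6*13 + 8 = 86, q_5 = 6*5 + 3 = 33.
q_5 = 33 > 9, so the last convergent with denominator <= 9 is p_4/q_4 = 13/5.
The closest fraction with denominator <= 9 is either p_4/q_4 or the intermediate fraction (k*p_4 + p_3)/(k*q_4 + q_3) with the largest k >= 1 whose denominator stays <= 9; these approach x as k grows, and every other convergent or intermediate fraction in range is farther away.
Largest k: floor((9 - q_3)/q_4) = floor((9 - 3)/5) = 1.
That gives (1*13 + 8)/(1*5 + 3) = 21/8.
Compare the errors: |x - 13/5| = |86*5 - 13*33|/(33*5) = 1/165, and |x - 21/8| = |86*8 - 21*33|/(33*8) = 5/264.
Cross-multiplying, 1*264 = 264 < 825 = 5*165, so 1/165 is smaller: the convergent 13/5 is closer to x than 21/8.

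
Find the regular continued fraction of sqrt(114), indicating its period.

[10; (1, 2, 10, 2, 1, 20)]

Write x_i = (sqrt(114) + m_i)/d_i with (m_0, d_0) = (0, 1). a_0 = floor(sqrt(114)) = 10, since 10^2 = 100 <= 114 < 121 = 11^2.
Iterate m_{i+1} = d_i*a_i - m_i, d_{i+1} = (114 - m_{i+1}^2)/d_i, a_{i+1} = floor((a_0 + m_{i+1})/d_{i+1}):
  m_1 = 1*10 - 0 = 10, d_1 = (114 - 10^2)/1 = 14/1 = 14, a_1 = floor((10 + 10)/14) = 1.
  m_2 = 14*1 - 10 = 4, d_2 = (114 - 4^2)/14 = 98/14 = 7, a_2 = floor((10 + 4)/7) = 2.
  m_3 = 7*2 - 4 = 10, d_3 = (114 - 10^2)/7 = 14/7 = 2, a_3 = floor((10 + 10)/2) = 10.
  m_4 = 2*10 - 10 = 10, d_4 = (114 - 10^2)/2 = 14/2 = 7, a_4 = floor((10 + 10)/7) = 2.
  m_5 = 7*2 - 10 = 4, d_5 = (114 - 4^2)/7 = 98/7 = 14, a_5 = floor((10 + 4)/14) = 1.
  m_6 = 14*1 - 4 = 10, d_6 = (114 - 10^2)/14 = 14/14 = 1, a_6 = floor((10 + 10)/1) = 20.
  m_7 = 1*20 - 10 = 10, d_7 = (114 - 10^2)/1 = 14/1 = 14: (m_7, d_7) = (m_1, d_1) = (10, 14), so from here the quotients repeat a_1, ..., a_6; the period length is 6.
Hence the expansion of sqrt(114) is a_0 = 10 followed by the repeating block 1, 2, 10, 2, 1, 20 (period 6).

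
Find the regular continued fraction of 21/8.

[2; 1, 1, 1, 2]

Run the Euclidean algorithm on 21 and 8; the successive quotients are the partial quotients a_0, a_1, ... (each step inverts the fractional part left over by the previous one):
  21 = 2*8 + 5, so a_0 = 2.
  8 = 1*5 + 3, so a_1 = 1.
  5 = 1*3 + 2, so a_2 = 1.
  3 = 1*2 + 1, so a_3 = 1.
  2 = 2*1 + 0, so a_4 = 2.
The remainder reaches 0 after 5 divisions, so the expansion has 5 partial quotients, read off in order.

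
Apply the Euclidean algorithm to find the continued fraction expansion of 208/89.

Run the Euclidean algorithm on 208 and 89; the successive quotients are the partial quotients a_0, a_1, ... (each step inverts the fractional part left over by the previous one):
  208 = 2*89 + 30, so a_0 = 2.
  89 = 2*30 + 29, so a_1 = 2.
  30 = 1*29 + 1, so a_2 = 1.
  29 = 29*1 + 0, so a_3 = 29.
The remainder reaches 0 after 4 divisions, so the expansion has 4 partial quotients, read off in order.

[2; 2, 1, 29]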